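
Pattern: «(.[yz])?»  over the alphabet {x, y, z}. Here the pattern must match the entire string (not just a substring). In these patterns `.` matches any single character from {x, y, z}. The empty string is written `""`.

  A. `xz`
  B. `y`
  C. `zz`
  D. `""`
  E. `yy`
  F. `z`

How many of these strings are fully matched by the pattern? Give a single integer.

4

A → match
B → no match
C → match
D → match
E → match
F → no match
Total matched: 4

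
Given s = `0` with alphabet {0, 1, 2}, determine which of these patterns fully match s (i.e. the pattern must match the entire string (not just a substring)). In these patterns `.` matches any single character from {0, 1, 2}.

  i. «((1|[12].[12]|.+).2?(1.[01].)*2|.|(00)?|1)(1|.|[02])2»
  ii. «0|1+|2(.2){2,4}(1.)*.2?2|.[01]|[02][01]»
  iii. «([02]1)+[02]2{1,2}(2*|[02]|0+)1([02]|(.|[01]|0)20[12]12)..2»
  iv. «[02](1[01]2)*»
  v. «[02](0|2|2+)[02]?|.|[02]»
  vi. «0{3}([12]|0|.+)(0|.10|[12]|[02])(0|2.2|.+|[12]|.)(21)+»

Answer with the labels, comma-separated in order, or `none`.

i → no match — must end with `2`
ii → match
iii → no match — must end with `2`
iv → match
v → match
vi → no match — must end with `21`

ii, iv, v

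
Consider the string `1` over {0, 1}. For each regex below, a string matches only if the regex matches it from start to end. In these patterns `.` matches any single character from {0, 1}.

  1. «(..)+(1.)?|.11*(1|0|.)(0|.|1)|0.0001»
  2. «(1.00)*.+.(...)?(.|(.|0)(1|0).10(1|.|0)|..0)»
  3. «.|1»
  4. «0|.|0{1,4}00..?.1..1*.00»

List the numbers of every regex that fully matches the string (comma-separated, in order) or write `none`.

3, 4

1 → no match
2 → no match
3 → match
4 → match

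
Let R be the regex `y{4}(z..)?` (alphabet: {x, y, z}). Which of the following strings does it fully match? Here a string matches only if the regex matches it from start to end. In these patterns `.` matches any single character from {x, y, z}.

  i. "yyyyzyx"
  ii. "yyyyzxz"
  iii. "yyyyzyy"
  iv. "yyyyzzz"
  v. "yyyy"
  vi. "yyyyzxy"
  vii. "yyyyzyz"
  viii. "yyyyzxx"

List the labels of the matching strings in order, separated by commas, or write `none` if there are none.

i → match
ii → match
iii → match
iv → match
v → match
vi → match
vii → match
viii → match

i, ii, iii, iv, v, vi, vii, viii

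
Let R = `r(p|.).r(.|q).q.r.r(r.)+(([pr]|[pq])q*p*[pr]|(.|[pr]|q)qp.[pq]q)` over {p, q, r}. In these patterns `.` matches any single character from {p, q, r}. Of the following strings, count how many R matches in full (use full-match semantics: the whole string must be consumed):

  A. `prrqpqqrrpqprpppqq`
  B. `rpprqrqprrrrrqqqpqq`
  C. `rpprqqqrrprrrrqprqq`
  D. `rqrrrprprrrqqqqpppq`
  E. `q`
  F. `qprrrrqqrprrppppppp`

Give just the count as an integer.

A → no match — must start with `r`
B → no match
C → match
D → no match
E. `q` → no match — must start with `r`
F → no match — must start with `r`
Total matched: 1

1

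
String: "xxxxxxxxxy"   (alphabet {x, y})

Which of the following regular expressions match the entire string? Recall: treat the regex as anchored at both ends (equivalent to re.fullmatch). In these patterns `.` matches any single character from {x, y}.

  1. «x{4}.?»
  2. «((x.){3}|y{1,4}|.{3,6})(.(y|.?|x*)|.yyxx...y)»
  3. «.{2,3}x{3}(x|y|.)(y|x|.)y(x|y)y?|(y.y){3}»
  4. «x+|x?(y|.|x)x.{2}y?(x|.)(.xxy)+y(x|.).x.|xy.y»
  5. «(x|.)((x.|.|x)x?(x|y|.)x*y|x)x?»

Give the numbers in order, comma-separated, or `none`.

1 → no match
2 → no match
3 → no match
4 → no match
5 → match

5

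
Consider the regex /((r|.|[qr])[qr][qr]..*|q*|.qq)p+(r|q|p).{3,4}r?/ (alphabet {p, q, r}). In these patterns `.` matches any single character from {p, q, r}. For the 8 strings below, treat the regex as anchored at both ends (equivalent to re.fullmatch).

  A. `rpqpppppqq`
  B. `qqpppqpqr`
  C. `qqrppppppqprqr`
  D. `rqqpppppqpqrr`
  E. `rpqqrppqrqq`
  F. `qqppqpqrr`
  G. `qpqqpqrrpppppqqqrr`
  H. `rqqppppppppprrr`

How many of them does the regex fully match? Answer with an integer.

5

A → no match
B → match
C → match
D → match
E → no match
F → match
G → no match
H → match
Total matched: 5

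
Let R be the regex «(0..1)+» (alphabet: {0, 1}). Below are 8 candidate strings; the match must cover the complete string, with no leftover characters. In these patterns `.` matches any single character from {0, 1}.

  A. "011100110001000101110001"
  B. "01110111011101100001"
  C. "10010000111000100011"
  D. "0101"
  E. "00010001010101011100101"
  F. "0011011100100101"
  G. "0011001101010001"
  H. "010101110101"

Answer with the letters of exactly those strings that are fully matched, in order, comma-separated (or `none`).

A → match
B → no match
C → no match — must start with "0"
D. "0101" → match
E → no match
F → no match
G → match
H. "010101110101" → match

A, D, G, H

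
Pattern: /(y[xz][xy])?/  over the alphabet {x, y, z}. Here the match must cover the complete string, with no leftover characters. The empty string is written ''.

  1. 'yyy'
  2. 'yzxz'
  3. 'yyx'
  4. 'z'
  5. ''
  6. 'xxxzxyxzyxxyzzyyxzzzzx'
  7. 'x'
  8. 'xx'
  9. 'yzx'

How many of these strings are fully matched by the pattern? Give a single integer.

2

1 → no match
2 → no match
3 → no match
4 → no match
5 → match
6 → no match
7 → no match
8 → no match
9 → match
Total matched: 2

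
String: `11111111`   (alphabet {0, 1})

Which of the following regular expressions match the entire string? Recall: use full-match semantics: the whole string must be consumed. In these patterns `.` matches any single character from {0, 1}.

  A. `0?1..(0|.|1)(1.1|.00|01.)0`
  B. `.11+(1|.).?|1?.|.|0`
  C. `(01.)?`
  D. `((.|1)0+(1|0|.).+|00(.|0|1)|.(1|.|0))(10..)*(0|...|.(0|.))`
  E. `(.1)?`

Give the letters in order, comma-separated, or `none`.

A → no match — must end with `0`
B → match
C → no match
D → no match
E → no match

B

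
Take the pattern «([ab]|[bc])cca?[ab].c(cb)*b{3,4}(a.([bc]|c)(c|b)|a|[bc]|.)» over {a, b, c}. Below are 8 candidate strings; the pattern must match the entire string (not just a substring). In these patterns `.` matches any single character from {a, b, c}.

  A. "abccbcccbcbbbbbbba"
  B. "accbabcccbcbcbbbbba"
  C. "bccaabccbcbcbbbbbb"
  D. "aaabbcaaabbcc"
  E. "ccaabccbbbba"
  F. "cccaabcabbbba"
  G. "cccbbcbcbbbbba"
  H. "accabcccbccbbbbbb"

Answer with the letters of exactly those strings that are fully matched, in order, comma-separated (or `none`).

C

A → no match
B → no match
C → match
D → no match
E. "ccaabccbbbba" → no match
F → no match
G → no match
H → no match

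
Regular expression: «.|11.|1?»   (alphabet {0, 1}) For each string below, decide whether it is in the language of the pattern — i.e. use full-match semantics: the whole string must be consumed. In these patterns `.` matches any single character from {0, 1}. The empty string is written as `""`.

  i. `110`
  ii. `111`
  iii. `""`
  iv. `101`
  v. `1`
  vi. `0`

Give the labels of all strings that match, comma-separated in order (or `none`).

i, ii, iii, v, vi

i. `110` → match
ii. `111` → match
iii. `""` → match
iv. `101` → no match
v. `1` → match
vi. `0` → match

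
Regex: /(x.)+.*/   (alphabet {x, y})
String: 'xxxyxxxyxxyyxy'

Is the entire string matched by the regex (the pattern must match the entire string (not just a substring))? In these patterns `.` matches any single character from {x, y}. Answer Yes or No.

Yes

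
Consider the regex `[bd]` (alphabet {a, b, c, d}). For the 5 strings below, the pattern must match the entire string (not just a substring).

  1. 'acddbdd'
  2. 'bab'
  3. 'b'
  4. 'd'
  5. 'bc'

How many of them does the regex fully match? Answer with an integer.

2

1 → no match
2 → no match
3 → match
4 → match
5 → no match
Total matched: 2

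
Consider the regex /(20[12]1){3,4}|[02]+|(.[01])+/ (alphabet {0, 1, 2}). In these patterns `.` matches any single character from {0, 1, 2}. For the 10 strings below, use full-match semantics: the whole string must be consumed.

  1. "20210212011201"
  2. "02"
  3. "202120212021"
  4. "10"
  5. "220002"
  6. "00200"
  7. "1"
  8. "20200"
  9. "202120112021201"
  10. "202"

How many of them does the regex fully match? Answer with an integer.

7

1 → no match
2 → match
3 → match
4 → match
5 → match
6 → match
7 → no match
8 → match
9 → no match
10 → match
Total matched: 7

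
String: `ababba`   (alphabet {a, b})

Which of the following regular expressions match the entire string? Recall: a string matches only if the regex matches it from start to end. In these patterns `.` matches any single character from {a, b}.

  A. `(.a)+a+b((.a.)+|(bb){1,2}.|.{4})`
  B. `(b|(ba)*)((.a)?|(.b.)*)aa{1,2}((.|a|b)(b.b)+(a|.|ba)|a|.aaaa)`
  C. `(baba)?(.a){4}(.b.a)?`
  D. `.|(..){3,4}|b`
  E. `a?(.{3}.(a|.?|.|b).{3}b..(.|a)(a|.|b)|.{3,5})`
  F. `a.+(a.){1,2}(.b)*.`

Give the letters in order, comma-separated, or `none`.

A → no match
B → no match
C → no match
D → match
E → match
F → no match

D, E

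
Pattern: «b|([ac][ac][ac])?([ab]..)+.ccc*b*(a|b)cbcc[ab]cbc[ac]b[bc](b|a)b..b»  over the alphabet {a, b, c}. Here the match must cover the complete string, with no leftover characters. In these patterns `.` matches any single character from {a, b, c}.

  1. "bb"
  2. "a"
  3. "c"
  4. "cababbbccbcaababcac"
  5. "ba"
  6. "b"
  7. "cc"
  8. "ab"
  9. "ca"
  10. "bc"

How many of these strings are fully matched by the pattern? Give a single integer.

1

1 → no match
2 → no match — must end with "b"
3 → no match — must end with "b"
4 → no match — must end with "b"
5 → no match — must end with "b"
6 → match
7 → no match — must end with "b"
8 → no match
9 → no match — must end with "b"
10 → no match — must end with "b"
Total matched: 1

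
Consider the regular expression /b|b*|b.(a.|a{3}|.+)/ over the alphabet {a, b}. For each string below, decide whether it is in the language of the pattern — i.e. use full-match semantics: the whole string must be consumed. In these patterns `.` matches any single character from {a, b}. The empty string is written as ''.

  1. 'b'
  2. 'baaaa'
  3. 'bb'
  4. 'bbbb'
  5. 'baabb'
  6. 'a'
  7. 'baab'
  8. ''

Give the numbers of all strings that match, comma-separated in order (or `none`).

1. 'b' → match
2. 'baaaa' → match
3. 'bb' → match
4. 'bbbb' → match
5. 'baabb' → match
6. 'a' → no match
7. 'baab' → match
8. '' → match

1, 2, 3, 4, 5, 7, 8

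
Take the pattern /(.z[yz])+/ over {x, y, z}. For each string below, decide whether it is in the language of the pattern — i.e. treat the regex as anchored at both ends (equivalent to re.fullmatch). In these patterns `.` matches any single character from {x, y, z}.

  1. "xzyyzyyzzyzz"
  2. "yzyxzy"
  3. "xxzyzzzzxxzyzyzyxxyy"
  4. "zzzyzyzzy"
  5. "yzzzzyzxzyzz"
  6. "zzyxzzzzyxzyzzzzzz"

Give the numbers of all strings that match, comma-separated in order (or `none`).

1, 2, 4, 6

1 → match
2 → match
3 → no match
4 → match
5 → no match
6 → match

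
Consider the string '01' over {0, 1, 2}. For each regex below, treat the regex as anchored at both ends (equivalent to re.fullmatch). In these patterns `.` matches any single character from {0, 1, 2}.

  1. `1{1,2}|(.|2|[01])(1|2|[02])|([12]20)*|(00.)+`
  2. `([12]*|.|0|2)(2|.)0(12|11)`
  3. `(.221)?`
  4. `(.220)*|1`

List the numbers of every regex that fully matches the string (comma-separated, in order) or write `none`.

1

1 → match
2 → no match
3 → no match
4 → no match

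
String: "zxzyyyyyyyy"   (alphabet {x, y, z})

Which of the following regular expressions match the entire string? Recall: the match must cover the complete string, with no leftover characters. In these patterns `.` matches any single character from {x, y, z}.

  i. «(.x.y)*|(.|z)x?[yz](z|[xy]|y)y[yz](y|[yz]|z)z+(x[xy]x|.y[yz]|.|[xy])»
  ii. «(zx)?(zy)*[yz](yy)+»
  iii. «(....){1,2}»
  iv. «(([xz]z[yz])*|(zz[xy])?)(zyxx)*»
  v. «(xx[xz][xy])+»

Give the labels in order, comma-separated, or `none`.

ii

i → no match
ii → match
iii → no match
iv → no match
v → no match — must start with "xx"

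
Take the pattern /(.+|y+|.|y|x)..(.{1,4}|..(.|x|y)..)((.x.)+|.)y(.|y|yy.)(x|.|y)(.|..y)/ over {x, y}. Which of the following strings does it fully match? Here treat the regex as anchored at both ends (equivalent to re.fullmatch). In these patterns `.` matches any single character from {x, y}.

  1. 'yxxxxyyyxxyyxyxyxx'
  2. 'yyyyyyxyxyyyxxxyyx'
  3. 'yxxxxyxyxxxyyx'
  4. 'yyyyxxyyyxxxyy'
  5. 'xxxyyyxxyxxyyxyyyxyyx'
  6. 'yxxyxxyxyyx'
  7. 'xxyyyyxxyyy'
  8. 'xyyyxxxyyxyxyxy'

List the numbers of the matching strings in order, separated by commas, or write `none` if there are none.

4, 7

1 → no match
2 → no match
3 → no match
4 → match
5 → no match
6 → no match
7 → match
8 → no match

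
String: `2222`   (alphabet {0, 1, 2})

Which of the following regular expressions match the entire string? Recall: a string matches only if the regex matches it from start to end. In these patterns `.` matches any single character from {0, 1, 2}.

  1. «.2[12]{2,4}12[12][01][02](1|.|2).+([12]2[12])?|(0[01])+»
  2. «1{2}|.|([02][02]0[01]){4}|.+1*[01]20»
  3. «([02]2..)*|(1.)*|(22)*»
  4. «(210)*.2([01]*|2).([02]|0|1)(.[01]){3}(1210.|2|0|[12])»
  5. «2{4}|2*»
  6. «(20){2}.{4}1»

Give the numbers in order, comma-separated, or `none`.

3, 5

1 → no match
2 → no match
3 → match
4 → no match
5 → match
6 → no match — must start with `20`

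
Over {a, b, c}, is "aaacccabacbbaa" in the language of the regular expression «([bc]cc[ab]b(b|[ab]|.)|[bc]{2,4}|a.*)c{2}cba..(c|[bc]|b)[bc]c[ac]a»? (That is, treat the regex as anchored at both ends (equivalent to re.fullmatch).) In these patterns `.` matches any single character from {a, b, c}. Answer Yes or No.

No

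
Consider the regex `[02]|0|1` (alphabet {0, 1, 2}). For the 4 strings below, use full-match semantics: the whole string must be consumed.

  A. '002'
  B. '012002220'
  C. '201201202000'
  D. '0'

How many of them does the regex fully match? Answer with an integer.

1

A → no match
B → no match
C → no match
D → match
Total matched: 1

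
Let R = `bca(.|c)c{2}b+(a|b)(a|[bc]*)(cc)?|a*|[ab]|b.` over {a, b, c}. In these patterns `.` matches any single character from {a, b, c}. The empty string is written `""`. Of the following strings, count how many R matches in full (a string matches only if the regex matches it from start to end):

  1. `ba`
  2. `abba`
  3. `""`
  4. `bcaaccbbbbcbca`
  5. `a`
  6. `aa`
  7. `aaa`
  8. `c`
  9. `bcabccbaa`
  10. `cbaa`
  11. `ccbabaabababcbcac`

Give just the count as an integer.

6

1 → match
2 → no match
3 → match
4 → no match
5 → match
6 → match
7 → match
8 → no match
9 → match
10 → no match
11 → no match
Total matched: 6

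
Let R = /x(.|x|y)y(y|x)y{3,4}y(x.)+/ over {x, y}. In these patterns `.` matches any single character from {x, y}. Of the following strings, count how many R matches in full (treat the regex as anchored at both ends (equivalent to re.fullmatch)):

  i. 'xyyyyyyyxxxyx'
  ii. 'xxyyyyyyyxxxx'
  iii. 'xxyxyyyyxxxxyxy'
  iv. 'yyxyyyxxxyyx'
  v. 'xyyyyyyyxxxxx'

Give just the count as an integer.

i → no match
ii → match
iii → no match
iv → no match — must start with 'x'
v → no match
Total matched: 1

1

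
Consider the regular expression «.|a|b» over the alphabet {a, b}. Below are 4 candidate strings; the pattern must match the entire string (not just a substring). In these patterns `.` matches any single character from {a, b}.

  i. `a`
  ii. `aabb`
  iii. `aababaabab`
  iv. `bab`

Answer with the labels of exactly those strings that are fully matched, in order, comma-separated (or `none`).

i

i → match
ii → no match
iii → no match
iv → no match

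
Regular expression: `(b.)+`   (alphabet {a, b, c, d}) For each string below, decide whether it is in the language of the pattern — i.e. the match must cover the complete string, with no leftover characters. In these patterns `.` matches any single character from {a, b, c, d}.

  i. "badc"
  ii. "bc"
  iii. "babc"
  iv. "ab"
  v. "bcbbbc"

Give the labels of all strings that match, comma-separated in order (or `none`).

i → no match
ii → match
iii → match
iv → no match — must start with "b"
v → match

ii, iii, v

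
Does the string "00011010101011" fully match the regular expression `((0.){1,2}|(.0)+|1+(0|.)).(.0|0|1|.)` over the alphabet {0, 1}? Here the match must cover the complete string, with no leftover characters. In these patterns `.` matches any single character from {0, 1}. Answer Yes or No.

No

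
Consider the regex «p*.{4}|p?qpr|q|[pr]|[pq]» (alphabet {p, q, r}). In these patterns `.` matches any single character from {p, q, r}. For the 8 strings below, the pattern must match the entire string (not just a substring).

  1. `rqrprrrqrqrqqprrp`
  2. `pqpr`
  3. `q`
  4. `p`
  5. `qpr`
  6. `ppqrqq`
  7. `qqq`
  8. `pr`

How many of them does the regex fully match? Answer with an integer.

5

1 → no match
2. `pqpr` → match
3. `q` → match
4. `p` → match
5. `qpr` → match
6. `ppqrqq` → match
7. `qqq` → no match
8. `pr` → no match
Total matched: 5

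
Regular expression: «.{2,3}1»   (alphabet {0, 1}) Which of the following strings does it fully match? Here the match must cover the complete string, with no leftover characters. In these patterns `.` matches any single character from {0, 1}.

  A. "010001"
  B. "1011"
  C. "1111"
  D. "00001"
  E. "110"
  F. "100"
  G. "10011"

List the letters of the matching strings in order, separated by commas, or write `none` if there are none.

A → no match
B → match
C → match
D → no match
E → no match — must end with "1"
F → no match — must end with "1"
G → no match

B, C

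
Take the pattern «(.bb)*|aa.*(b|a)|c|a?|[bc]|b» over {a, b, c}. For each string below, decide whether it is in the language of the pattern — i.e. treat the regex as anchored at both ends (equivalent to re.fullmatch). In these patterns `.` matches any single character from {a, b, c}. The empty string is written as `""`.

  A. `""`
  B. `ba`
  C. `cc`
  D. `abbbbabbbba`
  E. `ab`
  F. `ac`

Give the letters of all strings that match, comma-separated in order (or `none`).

A

A → match
B → no match
C → no match
D → no match
E → no match
F → no match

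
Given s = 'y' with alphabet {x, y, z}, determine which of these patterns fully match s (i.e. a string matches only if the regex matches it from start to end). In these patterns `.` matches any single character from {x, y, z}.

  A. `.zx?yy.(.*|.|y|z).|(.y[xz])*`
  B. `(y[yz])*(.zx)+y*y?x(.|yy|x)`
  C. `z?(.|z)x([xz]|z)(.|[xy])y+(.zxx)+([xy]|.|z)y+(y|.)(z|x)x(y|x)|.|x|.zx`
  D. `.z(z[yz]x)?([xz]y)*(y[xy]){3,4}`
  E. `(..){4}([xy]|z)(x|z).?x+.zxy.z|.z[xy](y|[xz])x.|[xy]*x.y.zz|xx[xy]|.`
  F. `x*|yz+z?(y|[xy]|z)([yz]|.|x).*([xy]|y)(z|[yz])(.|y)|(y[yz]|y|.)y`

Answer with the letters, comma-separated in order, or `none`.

A → no match
B → no match
C → match
D → no match
E → match
F → no match

C, E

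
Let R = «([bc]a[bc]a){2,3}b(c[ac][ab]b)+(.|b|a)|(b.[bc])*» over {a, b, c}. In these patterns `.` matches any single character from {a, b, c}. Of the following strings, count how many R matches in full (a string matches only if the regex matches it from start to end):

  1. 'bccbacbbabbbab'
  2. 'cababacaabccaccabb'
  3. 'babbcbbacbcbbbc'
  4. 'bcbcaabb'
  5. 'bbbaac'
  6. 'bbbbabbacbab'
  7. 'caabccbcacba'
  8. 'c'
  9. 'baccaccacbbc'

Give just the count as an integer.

2

1 → no match
2 → no match
3 → match
4 → no match
5 → no match
6 → match
7 → no match
8 → no match
9 → no match
Total matched: 2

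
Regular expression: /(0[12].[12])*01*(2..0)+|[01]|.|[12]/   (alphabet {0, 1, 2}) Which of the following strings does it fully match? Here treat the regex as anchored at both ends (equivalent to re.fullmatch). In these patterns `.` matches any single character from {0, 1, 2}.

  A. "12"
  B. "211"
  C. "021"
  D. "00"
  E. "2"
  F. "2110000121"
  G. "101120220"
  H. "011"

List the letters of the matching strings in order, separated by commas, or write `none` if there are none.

A → no match
B → no match
C → no match
D → no match
E → match
F → no match
G → no match
H → no match

E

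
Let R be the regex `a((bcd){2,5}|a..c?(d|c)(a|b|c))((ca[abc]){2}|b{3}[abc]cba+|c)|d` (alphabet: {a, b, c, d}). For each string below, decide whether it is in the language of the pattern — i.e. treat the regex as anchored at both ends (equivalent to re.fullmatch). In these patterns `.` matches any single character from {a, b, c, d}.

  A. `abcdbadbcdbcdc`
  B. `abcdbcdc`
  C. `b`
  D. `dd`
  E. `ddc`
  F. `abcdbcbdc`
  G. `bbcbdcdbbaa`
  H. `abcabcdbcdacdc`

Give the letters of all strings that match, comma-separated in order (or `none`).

B

A → no match
B → match
C → no match
D → no match
E → no match
F → no match
G → no match
H → no match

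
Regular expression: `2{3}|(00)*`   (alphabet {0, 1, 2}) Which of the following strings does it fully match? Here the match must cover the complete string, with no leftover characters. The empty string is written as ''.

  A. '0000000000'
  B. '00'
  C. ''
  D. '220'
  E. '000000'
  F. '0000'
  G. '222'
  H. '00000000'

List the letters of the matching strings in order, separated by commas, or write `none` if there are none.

A, B, C, E, F, G, H

A. '0000000000' → match
B. '00' → match
C. '' → match
D. '220' → no match
E. '000000' → match
F. '0000' → match
G. '222' → match
H. '00000000' → match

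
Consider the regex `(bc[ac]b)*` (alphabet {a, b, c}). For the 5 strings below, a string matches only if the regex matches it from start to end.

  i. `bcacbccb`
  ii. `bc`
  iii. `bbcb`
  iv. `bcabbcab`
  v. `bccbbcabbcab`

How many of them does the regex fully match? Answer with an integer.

i → no match
ii → no match
iii → no match
iv → match
v → match
Total matched: 2

2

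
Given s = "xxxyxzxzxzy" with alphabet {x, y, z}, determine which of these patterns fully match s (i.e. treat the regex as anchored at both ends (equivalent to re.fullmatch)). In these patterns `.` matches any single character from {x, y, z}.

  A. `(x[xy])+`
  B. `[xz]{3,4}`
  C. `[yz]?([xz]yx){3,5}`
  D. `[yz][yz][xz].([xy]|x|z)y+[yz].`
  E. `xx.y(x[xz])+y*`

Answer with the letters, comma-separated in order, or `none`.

E

A → no match
B → no match
C → no match — must end with "yx"
D → no match
E → match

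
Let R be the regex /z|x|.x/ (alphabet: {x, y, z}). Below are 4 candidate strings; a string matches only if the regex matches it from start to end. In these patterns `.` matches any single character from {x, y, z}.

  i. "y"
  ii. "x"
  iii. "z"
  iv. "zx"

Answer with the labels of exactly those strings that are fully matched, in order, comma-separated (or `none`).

ii, iii, iv

i → no match
ii → match
iii → match
iv → match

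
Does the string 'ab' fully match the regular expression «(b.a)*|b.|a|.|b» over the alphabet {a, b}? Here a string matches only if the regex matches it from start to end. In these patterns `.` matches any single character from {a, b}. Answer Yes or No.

No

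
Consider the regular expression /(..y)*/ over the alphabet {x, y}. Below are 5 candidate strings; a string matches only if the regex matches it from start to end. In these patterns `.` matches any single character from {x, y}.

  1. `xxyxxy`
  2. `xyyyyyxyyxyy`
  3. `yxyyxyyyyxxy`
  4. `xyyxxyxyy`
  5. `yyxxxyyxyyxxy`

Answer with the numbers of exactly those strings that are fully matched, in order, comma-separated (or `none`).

1, 2, 3, 4

1. `xxyxxy` → match
2. `xyyyyyxyyxyy` → match
3. `yxyyxyyyyxxy` → match
4. `xyyxxyxyy` → match
5 → no match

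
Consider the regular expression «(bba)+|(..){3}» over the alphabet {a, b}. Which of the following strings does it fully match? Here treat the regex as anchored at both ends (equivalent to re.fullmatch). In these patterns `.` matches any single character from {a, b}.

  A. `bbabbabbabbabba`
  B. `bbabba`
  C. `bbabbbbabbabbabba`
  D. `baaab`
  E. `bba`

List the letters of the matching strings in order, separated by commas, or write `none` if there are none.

A, B, E

A → match
B → match
C → no match
D → no match
E → match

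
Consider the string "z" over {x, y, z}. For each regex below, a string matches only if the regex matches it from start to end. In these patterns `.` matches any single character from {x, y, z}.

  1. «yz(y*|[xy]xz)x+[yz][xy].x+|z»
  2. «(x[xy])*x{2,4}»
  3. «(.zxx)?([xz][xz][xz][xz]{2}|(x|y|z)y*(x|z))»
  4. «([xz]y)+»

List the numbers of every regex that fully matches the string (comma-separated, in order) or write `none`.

1

1 → match
2 → no match — must end with "x"
3 → no match
4 → no match — must end with "y"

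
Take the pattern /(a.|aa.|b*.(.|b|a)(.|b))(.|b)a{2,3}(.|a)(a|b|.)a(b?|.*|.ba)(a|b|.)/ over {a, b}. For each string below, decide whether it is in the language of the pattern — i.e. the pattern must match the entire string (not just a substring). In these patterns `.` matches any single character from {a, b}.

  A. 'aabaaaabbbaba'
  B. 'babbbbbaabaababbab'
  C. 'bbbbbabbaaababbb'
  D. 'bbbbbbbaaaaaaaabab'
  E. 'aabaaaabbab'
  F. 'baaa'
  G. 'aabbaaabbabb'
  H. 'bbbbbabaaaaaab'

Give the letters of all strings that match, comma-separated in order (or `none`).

A → no match
B → no match
C → match
D → match
E → match
F → no match
G → match
H → match

C, D, E, G, H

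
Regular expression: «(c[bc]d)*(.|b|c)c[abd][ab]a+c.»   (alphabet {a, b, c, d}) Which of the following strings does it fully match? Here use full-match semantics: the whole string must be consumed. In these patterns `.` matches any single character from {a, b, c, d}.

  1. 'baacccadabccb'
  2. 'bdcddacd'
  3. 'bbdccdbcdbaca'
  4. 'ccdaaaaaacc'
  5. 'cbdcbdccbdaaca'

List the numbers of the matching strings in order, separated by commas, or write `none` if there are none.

1 → no match
2 → no match
3 → no match
4 → match
5 → no match

4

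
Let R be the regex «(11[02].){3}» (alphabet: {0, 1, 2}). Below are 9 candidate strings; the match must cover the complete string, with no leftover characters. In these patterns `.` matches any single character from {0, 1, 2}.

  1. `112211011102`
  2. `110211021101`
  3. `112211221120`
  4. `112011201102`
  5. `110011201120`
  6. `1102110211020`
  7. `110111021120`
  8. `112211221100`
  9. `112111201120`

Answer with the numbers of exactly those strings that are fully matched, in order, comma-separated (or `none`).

1, 2, 3, 4, 5, 7, 8, 9

1 → match
2 → match
3 → match
4 → match
5 → match
6 → no match
7 → match
8 → match
9 → match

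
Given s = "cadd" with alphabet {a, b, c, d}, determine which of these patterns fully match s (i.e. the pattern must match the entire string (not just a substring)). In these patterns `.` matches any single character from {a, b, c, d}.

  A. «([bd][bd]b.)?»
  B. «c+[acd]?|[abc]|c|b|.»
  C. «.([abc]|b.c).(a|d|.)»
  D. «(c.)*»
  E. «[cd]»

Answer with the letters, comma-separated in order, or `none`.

C

A → no match
B → no match
C → match
D → no match
E → no match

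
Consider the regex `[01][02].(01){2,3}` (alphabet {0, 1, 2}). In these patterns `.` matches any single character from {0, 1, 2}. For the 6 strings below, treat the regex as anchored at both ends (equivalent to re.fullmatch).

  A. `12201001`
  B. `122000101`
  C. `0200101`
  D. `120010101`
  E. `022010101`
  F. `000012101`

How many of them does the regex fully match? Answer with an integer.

3

A → no match
B → no match
C → match
D → match
E → match
F → no match
Total matched: 3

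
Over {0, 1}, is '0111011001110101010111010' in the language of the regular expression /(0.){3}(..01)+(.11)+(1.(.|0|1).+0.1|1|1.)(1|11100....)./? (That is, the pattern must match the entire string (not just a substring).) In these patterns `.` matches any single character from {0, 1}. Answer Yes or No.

No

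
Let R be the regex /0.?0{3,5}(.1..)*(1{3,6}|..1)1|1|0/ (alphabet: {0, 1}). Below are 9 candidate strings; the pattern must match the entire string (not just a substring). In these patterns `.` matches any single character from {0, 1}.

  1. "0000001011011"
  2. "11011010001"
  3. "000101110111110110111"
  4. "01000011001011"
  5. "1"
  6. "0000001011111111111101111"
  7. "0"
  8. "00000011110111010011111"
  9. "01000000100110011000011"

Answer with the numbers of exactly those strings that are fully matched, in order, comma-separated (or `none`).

1, 4, 5, 6, 7, 8, 9

1 → match
2. "11011010001" → no match
3 → no match
4 → match
5. "1" → match
6 → match
7. "0" → match
8 → match
9 → match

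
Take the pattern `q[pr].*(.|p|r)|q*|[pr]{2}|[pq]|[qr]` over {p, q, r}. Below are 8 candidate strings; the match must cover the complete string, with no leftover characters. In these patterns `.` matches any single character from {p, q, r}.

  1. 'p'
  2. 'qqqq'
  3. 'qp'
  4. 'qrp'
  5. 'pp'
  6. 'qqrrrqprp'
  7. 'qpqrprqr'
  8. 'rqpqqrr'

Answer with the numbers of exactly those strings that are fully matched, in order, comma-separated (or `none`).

1, 2, 4, 5, 7

1 → match
2 → match
3 → no match
4 → match
5 → match
6 → no match
7 → match
8 → no match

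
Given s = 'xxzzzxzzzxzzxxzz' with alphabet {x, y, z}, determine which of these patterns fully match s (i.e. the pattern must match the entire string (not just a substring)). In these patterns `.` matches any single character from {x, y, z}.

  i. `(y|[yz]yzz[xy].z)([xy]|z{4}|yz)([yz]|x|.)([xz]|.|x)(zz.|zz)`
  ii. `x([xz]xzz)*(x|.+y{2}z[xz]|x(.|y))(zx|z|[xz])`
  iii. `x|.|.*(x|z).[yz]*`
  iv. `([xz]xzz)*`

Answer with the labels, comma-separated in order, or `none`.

i → no match
ii → no match
iii → match
iv → match

iii, iv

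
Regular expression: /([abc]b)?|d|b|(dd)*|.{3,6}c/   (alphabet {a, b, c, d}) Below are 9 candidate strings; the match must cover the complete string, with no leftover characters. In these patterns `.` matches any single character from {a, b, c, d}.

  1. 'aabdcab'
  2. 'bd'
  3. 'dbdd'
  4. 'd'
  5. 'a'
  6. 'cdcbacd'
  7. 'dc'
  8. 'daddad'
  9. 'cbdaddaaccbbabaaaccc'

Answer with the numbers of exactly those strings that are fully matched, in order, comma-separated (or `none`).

4

1 → no match
2 → no match
3 → no match
4 → match
5 → no match
6 → no match
7 → no match
8 → no match
9 → no match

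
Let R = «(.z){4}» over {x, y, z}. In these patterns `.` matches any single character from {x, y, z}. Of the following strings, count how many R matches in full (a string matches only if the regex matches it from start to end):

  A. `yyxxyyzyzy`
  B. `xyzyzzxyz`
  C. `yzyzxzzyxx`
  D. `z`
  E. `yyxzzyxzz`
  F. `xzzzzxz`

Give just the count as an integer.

0

A. `yyxxyyzyzy` → no match — must end with `z`
B. `xyzyzzxyz` → no match
C. `yzyzxzzyxx` → no match — must end with `z`
D. `z` → no match
E. `yyxzzyxzz` → no match
F. `xzzzzxz` → no match
Total matched: 0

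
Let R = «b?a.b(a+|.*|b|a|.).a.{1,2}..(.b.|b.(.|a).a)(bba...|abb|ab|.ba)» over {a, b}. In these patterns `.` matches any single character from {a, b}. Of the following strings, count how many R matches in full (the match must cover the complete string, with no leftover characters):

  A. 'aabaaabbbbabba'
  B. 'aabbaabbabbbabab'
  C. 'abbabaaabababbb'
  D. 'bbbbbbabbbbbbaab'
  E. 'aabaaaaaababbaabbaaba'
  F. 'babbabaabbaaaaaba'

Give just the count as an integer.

A → match
B → no match
C → no match
D → no match
E → match
F → no match
Total matched: 2

2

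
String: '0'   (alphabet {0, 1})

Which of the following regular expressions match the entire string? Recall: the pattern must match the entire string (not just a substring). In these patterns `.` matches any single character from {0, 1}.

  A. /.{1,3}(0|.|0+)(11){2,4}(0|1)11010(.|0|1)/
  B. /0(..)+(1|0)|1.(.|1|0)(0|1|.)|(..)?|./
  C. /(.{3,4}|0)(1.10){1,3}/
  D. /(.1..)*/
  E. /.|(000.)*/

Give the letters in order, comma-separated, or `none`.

A → no match
B → match
C → no match — must end with '10'
D → no match
E → match

B, E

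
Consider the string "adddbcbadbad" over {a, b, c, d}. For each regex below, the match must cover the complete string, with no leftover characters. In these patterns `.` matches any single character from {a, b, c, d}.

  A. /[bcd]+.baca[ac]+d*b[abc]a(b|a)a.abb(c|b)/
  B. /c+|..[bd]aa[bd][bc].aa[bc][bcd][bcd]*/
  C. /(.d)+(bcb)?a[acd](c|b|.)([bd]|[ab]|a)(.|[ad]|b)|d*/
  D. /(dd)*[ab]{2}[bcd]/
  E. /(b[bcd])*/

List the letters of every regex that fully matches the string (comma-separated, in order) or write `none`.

A → no match
B → no match
C → match
D → no match
E → no match

C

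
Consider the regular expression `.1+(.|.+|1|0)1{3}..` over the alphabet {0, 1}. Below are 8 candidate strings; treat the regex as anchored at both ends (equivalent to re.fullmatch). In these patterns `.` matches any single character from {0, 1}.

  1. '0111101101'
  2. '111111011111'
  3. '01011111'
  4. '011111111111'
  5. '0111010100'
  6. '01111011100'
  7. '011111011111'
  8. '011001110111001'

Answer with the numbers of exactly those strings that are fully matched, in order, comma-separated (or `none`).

2, 3, 4, 6, 7

1 → no match
2 → match
3 → match
4 → match
5 → no match
6 → match
7 → match
8 → no match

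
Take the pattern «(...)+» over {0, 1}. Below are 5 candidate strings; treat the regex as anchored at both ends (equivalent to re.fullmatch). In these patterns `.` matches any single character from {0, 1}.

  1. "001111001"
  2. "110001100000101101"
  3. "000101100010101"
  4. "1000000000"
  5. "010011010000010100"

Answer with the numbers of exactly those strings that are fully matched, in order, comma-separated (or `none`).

1 → match
2 → match
3 → match
4 → no match
5 → match

1, 2, 3, 5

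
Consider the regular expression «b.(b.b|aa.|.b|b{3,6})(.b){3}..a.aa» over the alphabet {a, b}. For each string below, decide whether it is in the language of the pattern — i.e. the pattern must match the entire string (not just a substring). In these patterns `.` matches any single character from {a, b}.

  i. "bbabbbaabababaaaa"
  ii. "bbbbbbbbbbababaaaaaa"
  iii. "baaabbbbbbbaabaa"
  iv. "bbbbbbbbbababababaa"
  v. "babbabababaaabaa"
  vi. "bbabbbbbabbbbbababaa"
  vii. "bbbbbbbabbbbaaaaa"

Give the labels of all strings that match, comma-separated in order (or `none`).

i → no match
ii → match
iii → no match
iv → match
v → match
vi → no match
vii → match

ii, iv, v, vii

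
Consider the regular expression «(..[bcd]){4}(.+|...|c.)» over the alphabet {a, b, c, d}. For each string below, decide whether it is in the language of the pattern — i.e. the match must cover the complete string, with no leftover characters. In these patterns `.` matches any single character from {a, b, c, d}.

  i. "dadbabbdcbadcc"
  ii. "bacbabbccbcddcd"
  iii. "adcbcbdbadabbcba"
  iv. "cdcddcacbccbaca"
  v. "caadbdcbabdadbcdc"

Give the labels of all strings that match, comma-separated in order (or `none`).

i, ii, iv

i → match
ii → match
iii → no match
iv → match
v → no match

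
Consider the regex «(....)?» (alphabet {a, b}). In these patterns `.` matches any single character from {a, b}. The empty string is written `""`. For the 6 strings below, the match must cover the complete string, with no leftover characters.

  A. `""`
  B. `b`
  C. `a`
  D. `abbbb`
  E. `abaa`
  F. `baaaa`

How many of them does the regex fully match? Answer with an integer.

2

A. `""` → match
B. `b` → no match
C. `a` → no match
D. `abbbb` → no match
E. `abaa` → match
F. `baaaa` → no match
Total matched: 2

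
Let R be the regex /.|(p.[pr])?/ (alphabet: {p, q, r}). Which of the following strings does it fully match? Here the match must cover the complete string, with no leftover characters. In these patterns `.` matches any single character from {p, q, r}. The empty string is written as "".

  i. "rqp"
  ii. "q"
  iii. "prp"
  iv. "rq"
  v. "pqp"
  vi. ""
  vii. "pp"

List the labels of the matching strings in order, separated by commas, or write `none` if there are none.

ii, iii, v, vi

i → no match
ii → match
iii → match
iv → no match
v → match
vi → match
vii → no match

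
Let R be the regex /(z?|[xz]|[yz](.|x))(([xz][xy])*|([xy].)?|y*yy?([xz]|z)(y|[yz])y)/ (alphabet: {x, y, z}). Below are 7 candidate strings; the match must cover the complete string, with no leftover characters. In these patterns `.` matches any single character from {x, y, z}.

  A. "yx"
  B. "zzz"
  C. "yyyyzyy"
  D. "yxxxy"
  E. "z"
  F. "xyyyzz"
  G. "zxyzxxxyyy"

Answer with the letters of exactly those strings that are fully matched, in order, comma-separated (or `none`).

A, C, E

A → match
B → no match
C → match
D → no match
E → match
F → no match
G → no match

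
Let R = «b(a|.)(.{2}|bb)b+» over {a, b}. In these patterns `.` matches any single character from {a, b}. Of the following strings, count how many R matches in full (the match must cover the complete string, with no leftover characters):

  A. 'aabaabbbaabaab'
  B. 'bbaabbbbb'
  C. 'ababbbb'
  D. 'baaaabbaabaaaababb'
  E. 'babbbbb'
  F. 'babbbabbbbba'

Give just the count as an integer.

2

A → no match — must start with 'b'
B → match
C → no match — must start with 'b'
D → no match
E → match
F → no match — must end with 'b'
Total matched: 2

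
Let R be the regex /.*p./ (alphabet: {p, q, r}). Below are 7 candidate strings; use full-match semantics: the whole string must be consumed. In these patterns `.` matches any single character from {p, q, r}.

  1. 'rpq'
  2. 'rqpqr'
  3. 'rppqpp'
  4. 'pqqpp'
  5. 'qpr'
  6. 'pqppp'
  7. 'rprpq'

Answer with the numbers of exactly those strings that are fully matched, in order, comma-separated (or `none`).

1, 3, 4, 5, 6, 7

1. 'rpq' → match
2. 'rqpqr' → no match
3. 'rppqpp' → match
4. 'pqqpp' → match
5. 'qpr' → match
6. 'pqppp' → match
7. 'rprpq' → match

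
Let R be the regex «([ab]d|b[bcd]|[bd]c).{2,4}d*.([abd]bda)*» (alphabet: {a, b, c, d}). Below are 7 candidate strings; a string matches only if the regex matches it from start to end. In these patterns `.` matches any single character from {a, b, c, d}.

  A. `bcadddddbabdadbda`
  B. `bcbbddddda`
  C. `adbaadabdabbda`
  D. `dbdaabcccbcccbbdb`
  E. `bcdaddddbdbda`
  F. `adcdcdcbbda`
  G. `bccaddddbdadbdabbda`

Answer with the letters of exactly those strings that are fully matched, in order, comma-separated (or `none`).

A → match
B → match
C → match
D → no match
E → match
F → match
G → match

A, B, C, E, F, G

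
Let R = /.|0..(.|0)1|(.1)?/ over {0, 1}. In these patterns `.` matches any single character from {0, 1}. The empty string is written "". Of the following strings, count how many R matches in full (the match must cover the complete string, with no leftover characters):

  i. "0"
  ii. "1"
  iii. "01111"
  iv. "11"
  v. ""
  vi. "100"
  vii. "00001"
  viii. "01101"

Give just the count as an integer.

7

i → match
ii → match
iii → match
iv → match
v → match
vi → no match
vii → match
viii → match
Total matched: 7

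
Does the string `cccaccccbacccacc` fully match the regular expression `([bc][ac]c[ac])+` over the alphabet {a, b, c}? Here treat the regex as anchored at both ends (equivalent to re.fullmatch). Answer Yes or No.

Yes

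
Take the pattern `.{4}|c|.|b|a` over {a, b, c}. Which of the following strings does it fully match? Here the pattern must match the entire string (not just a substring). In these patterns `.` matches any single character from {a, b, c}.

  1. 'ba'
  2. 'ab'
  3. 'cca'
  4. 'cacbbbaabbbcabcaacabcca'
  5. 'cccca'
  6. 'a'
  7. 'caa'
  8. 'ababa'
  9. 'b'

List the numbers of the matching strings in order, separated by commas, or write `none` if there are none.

6, 9

1. 'ba' → no match
2. 'ab' → no match
3. 'cca' → no match
4 → no match
5. 'cccca' → no match
6. 'a' → match
7. 'caa' → no match
8. 'ababa' → no match
9. 'b' → match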